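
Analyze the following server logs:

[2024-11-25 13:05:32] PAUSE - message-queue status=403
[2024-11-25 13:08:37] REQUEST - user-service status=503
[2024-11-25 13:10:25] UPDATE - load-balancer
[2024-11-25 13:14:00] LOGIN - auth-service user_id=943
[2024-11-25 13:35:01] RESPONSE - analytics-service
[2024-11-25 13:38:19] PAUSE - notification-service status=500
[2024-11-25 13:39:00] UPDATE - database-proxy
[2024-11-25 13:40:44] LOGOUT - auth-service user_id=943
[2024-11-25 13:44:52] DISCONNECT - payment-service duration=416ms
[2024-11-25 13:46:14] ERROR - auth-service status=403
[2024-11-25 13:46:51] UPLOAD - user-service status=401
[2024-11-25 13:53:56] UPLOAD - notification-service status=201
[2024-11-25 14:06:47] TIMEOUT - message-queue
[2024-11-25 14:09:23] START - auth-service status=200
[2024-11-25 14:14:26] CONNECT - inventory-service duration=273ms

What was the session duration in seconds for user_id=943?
1604

To calculate session duration:

1. Find LOGIN event for user_id=943: 2024-11-25 13:14:00
2. Find LOGOUT event for user_id=943: 2024-11-25 13:40:44
3. Session duration: 2024-11-25 13:40:44 - 2024-11-25 13:14:00 = 1604 seconds (26 minutes)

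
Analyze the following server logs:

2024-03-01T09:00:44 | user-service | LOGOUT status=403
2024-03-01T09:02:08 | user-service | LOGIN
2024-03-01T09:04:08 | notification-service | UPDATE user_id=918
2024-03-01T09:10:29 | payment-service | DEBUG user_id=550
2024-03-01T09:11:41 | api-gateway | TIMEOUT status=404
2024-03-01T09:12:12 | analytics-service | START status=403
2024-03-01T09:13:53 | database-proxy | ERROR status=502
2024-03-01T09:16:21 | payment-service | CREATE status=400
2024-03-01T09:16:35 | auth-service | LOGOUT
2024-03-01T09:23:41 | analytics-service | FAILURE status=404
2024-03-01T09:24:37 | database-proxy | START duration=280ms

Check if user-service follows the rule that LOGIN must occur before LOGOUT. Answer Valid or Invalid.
Invalid

To validate ordering:

1. Required order: LOGIN → LOGOUT
2. Rule: LOGIN must occur before LOGOUT
3. Check actual order of events for user-service
4. Result: Invalid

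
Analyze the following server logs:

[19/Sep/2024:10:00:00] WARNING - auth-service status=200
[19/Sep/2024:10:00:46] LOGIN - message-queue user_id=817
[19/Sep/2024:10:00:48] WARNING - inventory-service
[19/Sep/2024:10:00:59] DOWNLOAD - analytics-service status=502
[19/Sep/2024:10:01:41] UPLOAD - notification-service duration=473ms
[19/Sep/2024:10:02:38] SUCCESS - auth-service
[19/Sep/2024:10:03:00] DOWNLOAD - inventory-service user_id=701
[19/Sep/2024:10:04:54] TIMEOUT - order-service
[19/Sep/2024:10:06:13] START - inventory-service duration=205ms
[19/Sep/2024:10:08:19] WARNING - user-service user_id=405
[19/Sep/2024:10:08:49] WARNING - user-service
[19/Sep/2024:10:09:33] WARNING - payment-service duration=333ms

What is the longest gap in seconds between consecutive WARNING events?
451

To find the longest gap:

1. Extract all WARNING events in chronological order
2. Calculate time differences between consecutive events
3. Find the maximum difference
4. Longest gap: 451 seconds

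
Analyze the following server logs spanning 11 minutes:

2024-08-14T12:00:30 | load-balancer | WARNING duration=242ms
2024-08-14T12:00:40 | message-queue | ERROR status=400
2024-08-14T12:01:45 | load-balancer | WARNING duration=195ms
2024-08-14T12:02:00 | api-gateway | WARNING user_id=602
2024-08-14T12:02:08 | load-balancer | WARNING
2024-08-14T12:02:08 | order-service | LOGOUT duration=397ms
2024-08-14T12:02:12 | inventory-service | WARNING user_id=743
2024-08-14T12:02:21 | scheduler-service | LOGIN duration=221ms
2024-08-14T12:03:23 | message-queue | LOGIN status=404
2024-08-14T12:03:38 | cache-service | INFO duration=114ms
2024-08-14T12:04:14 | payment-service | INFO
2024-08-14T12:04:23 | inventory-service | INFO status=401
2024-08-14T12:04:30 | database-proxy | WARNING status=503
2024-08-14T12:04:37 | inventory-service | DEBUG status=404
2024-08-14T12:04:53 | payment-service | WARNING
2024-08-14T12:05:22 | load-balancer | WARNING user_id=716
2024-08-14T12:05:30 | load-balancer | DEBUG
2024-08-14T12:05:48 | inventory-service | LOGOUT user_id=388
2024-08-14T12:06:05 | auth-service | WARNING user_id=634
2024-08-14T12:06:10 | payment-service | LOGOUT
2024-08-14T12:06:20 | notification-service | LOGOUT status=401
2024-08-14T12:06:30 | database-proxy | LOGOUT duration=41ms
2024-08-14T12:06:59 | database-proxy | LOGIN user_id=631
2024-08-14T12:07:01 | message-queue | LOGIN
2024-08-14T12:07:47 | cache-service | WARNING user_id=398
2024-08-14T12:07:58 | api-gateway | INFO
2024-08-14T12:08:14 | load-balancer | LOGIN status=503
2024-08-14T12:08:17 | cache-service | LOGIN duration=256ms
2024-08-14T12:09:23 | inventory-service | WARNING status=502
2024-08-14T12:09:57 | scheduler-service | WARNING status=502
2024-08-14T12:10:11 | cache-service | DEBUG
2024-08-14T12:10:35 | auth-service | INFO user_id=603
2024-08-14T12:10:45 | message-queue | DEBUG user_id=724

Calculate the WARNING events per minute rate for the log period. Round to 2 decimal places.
1.09

To calculate the rate:

1. Count total WARNING events: 12
2. Total time period: 11 minutes
3. Rate = 12 / 11 = 1.09 events per minute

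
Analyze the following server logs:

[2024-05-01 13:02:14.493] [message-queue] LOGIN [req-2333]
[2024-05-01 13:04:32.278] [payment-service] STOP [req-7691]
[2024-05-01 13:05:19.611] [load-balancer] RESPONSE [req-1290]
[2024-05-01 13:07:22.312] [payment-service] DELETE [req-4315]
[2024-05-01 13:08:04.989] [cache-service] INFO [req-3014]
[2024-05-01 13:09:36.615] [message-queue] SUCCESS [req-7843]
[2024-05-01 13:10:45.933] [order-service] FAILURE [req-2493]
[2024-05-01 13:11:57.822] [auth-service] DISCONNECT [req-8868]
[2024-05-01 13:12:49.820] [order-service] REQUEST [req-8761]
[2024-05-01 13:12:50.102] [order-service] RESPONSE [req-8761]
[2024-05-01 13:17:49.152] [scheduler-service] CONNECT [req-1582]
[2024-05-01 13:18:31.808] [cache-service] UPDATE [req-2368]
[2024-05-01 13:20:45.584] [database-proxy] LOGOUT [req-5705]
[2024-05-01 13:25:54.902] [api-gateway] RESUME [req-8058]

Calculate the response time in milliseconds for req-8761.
282

To calculate latency:

1. Find REQUEST with id req-8761: 2024-05-01 13:12:49.820
2. Find RESPONSE with id req-8761: 2024-05-01 13:12:50.102
3. Latency: 2024-05-01 13:12:50.102 - 2024-05-01 13:12:49.820 = 282ms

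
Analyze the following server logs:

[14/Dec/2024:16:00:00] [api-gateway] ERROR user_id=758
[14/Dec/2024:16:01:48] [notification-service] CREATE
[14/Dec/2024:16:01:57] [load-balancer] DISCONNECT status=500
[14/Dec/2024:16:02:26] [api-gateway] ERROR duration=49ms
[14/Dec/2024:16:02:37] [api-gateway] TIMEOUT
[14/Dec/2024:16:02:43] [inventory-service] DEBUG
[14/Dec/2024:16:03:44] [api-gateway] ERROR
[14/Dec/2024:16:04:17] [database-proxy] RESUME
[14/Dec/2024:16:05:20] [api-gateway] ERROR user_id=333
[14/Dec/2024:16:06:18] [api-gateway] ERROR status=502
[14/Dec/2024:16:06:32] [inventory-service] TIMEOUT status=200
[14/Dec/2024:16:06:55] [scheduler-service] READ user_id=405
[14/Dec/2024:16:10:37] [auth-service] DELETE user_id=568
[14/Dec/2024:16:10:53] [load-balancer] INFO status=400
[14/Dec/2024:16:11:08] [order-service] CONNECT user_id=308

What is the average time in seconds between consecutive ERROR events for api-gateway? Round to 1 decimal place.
94.5

To calculate average interval:

1. Find all ERROR events for api-gateway in order
2. Calculate time gaps between consecutive events
3. Compute mean of gaps: 378 / 4 = 94.5 seconds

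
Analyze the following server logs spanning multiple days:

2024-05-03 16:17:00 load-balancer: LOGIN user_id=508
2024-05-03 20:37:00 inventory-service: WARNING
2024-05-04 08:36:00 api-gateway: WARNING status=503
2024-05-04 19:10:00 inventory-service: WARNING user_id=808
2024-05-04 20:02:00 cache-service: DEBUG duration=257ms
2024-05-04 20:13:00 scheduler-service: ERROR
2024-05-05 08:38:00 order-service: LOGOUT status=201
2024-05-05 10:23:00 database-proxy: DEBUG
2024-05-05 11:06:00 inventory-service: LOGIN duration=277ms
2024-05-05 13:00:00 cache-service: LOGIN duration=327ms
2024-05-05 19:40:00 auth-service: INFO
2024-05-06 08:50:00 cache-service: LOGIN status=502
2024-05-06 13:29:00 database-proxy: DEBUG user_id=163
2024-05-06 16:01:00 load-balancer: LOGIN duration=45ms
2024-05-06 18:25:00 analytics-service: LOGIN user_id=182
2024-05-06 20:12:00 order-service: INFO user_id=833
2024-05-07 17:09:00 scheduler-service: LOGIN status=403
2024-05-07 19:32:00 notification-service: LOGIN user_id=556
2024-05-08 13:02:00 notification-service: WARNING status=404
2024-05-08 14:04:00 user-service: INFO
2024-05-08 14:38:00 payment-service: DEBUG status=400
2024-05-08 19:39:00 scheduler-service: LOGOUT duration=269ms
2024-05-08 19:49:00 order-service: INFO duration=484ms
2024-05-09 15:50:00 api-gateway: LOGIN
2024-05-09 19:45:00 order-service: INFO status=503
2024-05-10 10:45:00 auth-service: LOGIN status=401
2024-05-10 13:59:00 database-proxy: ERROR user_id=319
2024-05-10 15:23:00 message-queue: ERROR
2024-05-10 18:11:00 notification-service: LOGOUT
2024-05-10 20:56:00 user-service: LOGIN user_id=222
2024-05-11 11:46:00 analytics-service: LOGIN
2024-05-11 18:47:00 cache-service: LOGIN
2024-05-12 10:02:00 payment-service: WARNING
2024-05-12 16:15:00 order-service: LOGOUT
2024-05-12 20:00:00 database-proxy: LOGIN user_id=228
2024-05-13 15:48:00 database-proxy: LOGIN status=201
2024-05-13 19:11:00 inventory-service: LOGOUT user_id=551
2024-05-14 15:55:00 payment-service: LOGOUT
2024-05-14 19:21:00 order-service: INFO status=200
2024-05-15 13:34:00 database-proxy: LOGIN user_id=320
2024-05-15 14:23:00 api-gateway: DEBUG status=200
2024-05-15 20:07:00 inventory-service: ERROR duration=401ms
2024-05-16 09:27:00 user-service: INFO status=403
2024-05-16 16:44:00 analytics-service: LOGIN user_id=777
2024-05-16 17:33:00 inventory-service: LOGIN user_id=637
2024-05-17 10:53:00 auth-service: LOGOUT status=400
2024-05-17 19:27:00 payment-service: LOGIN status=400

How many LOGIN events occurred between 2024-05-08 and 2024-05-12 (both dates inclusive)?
6

To filter by date range:

1. Date range: 2024-05-08 through 2024-05-12, both dates inclusive
2. Filter for LOGIN events whose date falls in this range
3. Count matching events: 6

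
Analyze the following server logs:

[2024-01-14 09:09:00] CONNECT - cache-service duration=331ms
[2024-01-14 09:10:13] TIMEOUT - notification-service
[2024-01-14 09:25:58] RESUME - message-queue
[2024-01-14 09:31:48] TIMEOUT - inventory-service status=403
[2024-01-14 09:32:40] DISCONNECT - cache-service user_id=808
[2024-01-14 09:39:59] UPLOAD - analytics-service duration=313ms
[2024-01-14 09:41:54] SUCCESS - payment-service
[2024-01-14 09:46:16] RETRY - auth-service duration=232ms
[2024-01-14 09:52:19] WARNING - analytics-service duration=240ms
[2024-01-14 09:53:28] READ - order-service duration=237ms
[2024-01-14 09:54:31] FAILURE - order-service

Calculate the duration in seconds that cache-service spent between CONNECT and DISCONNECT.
1420

To calculate state duration:

1. Find CONNECT event for cache-service: 2024-01-14 09:09:00
2. Find DISCONNECT event for cache-service: 2024-01-14 09:32:40
3. Calculate duration: 2024-01-14 09:32:40 - 2024-01-14 09:09:00 = 1420 seconds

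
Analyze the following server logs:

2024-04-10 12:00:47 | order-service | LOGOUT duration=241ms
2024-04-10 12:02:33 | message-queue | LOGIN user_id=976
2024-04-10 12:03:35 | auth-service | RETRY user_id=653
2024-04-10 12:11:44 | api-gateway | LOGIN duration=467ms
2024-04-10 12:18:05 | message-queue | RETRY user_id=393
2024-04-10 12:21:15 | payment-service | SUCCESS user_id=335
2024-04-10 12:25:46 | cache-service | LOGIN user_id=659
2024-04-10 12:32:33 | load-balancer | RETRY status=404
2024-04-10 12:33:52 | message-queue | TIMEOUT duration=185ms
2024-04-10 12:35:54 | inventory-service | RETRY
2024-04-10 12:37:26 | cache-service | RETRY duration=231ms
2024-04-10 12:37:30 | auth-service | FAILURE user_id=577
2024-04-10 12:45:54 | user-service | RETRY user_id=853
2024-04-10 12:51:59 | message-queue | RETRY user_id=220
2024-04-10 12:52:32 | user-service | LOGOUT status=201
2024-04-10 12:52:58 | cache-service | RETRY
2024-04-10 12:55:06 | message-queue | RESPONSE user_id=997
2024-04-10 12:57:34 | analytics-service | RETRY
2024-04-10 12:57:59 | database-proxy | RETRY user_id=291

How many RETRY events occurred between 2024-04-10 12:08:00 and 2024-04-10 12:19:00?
1

To count events in the time window:

1. Window boundaries: 2024-04-10 12:08:00 to 2024-04-10 12:19:00
2. Filter for RETRY events within this window
3. Count matching events: 1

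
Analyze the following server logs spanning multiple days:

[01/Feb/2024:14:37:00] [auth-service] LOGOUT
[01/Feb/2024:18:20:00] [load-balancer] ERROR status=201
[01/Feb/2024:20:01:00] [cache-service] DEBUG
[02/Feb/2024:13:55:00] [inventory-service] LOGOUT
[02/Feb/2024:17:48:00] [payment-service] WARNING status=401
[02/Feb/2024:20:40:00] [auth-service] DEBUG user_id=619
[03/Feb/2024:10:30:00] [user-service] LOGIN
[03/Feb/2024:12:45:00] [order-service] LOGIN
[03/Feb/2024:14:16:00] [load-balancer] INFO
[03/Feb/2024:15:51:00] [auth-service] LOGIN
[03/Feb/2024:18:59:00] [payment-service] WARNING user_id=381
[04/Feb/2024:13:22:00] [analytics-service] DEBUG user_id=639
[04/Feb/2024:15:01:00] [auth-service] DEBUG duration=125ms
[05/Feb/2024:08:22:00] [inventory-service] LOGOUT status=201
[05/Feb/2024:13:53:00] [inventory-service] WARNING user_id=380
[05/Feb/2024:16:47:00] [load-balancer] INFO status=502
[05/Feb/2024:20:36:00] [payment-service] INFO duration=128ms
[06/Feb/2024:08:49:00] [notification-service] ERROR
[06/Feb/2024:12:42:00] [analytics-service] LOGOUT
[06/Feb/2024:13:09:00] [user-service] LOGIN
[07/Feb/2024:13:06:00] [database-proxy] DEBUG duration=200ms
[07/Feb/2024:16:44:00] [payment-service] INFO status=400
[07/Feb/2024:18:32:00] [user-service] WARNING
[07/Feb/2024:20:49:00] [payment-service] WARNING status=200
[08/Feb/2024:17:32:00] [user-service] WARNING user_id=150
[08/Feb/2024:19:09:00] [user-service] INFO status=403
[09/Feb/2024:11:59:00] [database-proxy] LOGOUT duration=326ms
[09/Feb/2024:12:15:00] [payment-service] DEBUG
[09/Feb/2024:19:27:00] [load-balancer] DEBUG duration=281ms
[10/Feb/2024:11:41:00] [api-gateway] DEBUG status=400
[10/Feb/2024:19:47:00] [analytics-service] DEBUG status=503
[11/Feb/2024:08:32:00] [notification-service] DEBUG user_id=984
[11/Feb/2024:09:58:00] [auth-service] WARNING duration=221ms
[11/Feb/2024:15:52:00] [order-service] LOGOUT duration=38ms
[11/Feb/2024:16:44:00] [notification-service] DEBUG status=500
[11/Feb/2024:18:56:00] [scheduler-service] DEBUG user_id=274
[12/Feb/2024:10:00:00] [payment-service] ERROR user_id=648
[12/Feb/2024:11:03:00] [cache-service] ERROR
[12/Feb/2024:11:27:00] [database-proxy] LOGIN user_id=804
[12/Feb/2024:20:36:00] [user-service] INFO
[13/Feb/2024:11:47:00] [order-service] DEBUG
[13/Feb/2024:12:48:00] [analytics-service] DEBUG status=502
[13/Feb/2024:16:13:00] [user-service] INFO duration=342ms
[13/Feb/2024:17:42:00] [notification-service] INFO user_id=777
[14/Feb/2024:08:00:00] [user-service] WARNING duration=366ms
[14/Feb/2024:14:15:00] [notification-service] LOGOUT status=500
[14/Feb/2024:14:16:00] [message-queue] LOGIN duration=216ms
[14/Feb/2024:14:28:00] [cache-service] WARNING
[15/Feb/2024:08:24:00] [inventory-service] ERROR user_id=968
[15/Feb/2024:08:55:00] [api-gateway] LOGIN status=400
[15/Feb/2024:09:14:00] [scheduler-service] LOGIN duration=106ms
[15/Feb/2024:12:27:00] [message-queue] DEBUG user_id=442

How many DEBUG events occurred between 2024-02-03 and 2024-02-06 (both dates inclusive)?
2

To filter by date range:

1. Date range: 2024-02-03 through 2024-02-06, both dates inclusive
2. Filter for DEBUG events whose date falls in this range
3. Count matching events: 2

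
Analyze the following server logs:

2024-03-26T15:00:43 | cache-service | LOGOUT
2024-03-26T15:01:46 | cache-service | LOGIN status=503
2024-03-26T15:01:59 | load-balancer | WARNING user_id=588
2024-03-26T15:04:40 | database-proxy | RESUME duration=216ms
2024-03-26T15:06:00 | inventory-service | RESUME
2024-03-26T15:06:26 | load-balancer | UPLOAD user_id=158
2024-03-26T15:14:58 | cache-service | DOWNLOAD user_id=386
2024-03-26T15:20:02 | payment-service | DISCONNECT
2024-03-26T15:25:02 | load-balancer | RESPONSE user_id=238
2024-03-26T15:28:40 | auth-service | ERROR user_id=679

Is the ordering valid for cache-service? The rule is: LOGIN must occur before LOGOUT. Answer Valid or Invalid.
Invalid

To validate ordering:

1. Required order: LOGIN → LOGOUT
2. Rule: LOGIN must occur before LOGOUT
3. Check actual order of events for cache-service
4. Result: Invalid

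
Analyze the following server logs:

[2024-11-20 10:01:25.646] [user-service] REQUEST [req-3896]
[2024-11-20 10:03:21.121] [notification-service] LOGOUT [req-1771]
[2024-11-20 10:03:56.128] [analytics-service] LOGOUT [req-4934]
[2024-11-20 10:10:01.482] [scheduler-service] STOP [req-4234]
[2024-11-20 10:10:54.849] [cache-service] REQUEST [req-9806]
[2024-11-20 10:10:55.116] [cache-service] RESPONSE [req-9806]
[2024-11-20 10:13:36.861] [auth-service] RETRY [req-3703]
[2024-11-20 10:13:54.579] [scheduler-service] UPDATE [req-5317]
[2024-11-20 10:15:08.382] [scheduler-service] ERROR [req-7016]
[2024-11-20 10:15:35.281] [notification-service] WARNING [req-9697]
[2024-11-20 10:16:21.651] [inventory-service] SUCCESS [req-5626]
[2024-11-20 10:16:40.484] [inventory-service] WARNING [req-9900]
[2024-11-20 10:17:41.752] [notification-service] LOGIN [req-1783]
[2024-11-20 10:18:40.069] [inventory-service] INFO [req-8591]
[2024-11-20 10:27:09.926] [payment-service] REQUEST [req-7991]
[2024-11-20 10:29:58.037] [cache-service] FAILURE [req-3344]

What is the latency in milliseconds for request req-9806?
267

To calculate latency:

1. Find REQUEST with id req-9806: 2024-11-20 10:10:54.849
2. Find RESPONSE with id req-9806: 2024-11-20 10:10:55.116
3. Latency: 2024-11-20 10:10:55.116 - 2024-11-20 10:10:54.849 = 267ms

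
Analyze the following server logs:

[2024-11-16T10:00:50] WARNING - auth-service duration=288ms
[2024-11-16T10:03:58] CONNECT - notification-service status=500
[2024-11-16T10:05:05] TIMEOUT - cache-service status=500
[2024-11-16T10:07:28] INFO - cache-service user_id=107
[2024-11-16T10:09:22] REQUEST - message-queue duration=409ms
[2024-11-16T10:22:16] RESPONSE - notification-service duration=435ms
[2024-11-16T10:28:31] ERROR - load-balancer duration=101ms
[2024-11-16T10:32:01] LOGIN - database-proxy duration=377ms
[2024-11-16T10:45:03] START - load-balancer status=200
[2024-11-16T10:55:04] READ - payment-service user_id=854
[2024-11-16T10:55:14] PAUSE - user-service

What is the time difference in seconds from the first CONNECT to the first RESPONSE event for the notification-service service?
1098

To find the time between events:

1. Locate the first CONNECT event for notification-service: 2024-11-16T10:03:58
2. Locate the first RESPONSE event for notification-service: 2024-11-16T10:22:16
3. Calculate the difference: 2024-11-16T10:22:16 - 2024-11-16T10:03:58 = 1098 seconds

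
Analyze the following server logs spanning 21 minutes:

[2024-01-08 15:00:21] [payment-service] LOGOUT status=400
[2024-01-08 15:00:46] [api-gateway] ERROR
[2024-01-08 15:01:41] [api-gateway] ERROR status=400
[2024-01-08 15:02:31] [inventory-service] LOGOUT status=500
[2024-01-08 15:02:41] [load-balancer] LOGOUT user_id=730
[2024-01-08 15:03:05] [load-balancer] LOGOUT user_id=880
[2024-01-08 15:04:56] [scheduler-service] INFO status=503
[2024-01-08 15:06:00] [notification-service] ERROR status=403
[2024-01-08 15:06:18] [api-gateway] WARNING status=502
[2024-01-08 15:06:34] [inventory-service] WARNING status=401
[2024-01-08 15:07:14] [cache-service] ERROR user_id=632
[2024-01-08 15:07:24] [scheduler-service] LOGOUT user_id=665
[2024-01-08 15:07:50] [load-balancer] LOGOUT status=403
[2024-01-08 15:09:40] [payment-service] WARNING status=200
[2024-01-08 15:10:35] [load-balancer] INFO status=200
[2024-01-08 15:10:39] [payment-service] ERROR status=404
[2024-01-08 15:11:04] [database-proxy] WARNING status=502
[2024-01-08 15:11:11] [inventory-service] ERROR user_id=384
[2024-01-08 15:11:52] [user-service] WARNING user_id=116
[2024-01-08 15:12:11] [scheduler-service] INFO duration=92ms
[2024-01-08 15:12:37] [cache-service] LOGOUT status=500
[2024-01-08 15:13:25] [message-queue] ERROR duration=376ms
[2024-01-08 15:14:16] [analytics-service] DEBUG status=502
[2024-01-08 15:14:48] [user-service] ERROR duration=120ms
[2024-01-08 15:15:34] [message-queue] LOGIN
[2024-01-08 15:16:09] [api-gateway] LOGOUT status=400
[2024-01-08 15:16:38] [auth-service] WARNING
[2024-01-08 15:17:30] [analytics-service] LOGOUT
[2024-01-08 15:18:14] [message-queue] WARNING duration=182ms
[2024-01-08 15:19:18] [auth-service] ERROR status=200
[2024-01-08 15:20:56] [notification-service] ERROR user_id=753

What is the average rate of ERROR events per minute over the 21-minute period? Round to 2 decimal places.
0.48

To calculate the rate:

1. Count total ERROR events: 10
2. Total time period: 21 minutes
3. Rate = 10 / 21 = 0.48 events per minute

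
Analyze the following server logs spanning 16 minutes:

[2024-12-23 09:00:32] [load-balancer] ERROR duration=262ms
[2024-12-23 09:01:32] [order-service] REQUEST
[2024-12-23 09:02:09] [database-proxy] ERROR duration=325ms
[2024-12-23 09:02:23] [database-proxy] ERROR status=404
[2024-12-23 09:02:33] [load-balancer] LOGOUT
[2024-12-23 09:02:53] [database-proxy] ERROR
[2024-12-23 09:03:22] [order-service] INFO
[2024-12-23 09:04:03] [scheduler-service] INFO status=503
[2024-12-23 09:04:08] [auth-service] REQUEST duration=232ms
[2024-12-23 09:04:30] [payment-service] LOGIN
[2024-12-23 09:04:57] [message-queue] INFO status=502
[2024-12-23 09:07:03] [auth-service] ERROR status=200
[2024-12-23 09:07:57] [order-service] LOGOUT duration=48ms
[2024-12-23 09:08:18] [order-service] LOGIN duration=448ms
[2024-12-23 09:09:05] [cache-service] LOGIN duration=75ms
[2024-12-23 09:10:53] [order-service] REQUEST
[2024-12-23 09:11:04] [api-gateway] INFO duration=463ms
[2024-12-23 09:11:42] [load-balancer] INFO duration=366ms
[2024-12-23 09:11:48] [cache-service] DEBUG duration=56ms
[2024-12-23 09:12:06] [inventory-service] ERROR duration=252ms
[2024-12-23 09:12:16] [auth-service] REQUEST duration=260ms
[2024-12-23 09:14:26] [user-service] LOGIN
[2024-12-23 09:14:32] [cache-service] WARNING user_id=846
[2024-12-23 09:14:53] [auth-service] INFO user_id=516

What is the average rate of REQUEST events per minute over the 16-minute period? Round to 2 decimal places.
0.25

To calculate the rate:

1. Count total REQUEST events: 4
2. Total time period: 16 minutes
3. Rate = 4 / 16 = 0.25 events per minute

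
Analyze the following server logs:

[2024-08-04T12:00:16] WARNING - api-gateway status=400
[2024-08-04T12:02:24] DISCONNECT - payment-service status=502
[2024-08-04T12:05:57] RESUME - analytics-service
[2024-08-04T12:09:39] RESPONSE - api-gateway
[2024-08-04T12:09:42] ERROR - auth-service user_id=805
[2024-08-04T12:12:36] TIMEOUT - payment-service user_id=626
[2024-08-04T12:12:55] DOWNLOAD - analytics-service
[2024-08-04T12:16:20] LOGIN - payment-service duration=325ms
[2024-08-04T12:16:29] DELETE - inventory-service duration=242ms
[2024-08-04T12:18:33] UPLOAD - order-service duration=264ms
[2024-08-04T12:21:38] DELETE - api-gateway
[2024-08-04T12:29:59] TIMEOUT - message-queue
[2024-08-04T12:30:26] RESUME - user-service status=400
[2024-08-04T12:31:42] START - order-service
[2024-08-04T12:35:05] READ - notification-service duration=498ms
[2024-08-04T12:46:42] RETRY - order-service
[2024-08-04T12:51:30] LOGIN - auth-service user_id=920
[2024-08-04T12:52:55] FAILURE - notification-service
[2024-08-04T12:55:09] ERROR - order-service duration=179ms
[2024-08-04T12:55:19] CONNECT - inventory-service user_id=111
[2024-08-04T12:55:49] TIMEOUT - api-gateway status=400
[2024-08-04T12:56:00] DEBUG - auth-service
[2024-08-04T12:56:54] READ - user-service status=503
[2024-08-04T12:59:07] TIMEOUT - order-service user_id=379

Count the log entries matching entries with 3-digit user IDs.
5

To find matching entries:

1. Pattern to match: entries with 3-digit user IDs
2. Scan each log entry for the pattern
3. Count matches: 5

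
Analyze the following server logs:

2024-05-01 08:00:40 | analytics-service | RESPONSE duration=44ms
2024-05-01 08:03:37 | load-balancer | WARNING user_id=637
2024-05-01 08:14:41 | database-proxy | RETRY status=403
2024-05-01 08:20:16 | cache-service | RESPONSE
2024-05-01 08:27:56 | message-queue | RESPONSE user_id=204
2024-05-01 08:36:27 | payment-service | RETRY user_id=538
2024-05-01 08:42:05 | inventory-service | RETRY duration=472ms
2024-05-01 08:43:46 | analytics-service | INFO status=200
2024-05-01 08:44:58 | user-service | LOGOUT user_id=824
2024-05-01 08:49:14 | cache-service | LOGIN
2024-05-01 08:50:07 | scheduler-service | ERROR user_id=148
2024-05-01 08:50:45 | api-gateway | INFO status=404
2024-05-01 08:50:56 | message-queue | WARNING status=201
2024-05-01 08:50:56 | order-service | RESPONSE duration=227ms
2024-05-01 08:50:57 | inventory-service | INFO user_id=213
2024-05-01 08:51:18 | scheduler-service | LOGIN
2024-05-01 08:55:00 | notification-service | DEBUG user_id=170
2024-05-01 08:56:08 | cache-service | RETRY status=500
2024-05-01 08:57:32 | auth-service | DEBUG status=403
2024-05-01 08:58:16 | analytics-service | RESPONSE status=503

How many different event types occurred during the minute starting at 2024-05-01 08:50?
4

To count unique event types:

1. Filter events in the minute starting at 2024-05-01 08:50
2. Extract event types from matching entries
3. Count unique types: 4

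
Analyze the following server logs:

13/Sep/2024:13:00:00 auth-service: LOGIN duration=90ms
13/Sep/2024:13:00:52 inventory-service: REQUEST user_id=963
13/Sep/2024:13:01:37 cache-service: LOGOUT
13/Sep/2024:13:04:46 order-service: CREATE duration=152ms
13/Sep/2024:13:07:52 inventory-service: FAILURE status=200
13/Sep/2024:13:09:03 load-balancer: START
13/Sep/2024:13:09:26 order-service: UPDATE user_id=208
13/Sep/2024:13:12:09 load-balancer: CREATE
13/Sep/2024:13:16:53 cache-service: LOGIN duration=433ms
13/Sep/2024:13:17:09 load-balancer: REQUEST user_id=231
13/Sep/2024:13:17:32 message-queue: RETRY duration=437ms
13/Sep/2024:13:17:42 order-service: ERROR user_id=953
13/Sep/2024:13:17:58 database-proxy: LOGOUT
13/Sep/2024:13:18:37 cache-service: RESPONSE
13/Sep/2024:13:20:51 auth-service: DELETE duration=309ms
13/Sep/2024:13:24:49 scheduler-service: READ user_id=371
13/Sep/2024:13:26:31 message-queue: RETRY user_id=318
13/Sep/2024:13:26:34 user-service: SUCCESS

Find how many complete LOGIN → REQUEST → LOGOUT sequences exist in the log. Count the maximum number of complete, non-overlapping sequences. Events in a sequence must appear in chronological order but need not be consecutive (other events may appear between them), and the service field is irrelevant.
2

To count sequences:

1. Look for pattern: LOGIN → REQUEST → LOGOUT
2. Greedily scan the log in chronological order, matching each sequence element in turn (ignoring service)
3. Each time the full pattern completes, increment the count and restart matching from the next event
4. Complete non-overlapping sequences found: 2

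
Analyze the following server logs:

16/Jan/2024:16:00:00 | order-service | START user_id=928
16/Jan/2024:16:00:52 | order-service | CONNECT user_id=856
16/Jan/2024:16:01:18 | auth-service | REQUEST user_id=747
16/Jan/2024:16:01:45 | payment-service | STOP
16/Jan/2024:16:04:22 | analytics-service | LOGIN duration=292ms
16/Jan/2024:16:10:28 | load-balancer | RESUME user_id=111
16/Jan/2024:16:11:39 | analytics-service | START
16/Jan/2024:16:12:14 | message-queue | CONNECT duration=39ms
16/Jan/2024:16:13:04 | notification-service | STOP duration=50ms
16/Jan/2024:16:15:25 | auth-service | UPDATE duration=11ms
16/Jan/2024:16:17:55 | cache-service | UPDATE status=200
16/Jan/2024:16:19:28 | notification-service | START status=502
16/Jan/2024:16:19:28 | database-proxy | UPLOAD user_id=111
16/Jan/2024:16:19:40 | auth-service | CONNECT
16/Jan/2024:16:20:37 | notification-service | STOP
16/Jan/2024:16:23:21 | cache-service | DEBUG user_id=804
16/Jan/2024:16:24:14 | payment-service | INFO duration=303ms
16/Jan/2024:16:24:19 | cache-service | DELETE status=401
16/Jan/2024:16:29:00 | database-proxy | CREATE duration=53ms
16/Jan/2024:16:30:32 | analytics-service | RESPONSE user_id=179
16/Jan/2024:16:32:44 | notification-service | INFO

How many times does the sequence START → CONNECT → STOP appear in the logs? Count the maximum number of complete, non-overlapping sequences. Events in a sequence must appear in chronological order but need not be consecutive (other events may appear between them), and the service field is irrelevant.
3

To count sequences:

1. Look for pattern: START → CONNECT → STOP
2. Greedily scan the log in chronological order, matching each sequence element in turn (ignoring service)
3. Each time the full pattern completes, increment the count and restart matching from the next event
4. Complete non-overlapping sequences found: 3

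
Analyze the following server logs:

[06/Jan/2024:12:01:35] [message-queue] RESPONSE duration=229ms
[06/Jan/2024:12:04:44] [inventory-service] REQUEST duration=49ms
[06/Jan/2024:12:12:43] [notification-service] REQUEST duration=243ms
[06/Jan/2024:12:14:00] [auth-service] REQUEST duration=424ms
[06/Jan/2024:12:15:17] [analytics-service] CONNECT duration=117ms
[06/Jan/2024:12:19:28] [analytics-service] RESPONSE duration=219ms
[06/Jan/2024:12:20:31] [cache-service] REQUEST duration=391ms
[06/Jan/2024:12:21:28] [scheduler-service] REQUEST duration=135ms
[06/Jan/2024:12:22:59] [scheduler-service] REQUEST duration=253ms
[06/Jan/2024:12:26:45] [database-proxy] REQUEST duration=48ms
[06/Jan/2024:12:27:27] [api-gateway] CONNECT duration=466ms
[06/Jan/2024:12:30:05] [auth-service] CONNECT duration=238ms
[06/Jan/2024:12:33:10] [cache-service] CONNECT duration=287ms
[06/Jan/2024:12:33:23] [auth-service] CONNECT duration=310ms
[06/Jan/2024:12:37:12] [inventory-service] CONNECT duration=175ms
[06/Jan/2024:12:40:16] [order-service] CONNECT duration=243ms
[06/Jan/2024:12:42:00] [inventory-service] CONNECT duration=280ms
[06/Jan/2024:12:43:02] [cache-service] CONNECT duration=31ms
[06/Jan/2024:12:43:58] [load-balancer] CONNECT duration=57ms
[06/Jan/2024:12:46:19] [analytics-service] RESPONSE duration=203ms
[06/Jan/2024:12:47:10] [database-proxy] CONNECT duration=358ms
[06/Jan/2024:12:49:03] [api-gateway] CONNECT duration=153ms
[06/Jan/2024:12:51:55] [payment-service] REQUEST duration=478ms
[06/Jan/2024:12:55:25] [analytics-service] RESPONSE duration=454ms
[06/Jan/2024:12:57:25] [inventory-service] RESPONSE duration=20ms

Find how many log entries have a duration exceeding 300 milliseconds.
7

To count timeouts:

1. Threshold: 300ms
2. Extract duration from each log entry
3. Count entries where duration > 300
4. Timeout count: 7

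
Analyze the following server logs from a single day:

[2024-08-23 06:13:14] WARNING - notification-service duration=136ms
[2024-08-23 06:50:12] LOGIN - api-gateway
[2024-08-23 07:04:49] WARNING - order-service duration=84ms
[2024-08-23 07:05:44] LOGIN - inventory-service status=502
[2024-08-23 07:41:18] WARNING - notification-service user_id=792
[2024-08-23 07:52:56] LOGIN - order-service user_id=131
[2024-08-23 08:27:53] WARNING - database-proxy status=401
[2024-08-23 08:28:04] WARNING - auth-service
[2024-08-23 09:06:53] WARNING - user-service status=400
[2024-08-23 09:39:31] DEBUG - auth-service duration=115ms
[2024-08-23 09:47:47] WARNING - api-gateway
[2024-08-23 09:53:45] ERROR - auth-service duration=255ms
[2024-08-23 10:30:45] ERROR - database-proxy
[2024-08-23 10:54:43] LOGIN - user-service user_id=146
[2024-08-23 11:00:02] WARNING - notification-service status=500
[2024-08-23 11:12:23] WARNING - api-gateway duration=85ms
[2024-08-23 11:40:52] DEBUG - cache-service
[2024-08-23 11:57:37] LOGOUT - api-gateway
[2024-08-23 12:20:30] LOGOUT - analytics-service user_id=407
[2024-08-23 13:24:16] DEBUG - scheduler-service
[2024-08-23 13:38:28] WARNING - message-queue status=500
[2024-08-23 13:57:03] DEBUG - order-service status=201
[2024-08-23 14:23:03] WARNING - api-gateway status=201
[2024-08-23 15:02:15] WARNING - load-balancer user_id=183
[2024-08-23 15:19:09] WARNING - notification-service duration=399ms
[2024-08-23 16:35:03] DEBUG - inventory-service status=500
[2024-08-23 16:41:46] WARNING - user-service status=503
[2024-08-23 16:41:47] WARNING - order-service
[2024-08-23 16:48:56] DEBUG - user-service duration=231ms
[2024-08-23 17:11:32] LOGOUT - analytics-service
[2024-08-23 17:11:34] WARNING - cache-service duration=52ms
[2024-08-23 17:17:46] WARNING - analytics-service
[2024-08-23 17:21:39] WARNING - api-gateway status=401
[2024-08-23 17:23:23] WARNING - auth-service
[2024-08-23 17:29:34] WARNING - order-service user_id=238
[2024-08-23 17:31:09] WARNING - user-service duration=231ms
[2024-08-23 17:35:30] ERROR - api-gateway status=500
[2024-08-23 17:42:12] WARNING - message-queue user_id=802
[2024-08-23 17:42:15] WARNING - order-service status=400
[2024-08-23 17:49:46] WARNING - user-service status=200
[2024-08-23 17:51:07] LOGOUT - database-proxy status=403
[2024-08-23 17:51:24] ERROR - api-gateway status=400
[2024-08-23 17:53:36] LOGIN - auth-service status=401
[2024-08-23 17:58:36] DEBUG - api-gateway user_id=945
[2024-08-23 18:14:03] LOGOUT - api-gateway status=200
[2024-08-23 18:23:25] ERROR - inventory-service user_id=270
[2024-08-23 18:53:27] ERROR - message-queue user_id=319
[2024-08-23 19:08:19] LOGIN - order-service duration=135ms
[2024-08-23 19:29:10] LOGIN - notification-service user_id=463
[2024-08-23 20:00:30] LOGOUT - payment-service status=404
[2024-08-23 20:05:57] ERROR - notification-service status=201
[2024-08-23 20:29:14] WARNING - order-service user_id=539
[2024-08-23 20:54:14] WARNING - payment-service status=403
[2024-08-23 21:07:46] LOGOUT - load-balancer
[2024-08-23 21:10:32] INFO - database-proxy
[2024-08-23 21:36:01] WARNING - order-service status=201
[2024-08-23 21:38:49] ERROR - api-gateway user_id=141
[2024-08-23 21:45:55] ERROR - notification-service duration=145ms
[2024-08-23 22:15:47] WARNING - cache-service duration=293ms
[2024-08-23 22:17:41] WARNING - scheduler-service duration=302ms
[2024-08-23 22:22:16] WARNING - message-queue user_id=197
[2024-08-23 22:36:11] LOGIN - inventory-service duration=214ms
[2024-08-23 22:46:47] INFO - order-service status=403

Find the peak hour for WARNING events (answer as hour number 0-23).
17

To find the peak hour:

1. Group all WARNING events by hour
2. Count events in each hour
3. Find hour with maximum count
4. Peak hour: 17 (with 9 events)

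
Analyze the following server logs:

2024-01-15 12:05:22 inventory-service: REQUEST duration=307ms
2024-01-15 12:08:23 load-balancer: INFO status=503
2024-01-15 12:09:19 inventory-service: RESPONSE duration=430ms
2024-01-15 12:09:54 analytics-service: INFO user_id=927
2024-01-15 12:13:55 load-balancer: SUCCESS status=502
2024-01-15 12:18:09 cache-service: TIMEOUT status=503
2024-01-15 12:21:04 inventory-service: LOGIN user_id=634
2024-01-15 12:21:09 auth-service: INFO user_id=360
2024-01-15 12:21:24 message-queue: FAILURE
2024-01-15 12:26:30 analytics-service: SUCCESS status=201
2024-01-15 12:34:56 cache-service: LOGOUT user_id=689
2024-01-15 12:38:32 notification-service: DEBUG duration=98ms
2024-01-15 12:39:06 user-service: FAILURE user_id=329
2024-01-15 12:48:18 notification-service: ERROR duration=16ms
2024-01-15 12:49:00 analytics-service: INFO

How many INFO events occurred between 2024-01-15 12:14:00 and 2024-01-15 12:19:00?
0

To count events in the time window:

1. Window boundaries: 2024-01-15 12:14:00 to 2024-01-15 12:19:00
2. Filter for INFO events within this window
3. Count matching events: 0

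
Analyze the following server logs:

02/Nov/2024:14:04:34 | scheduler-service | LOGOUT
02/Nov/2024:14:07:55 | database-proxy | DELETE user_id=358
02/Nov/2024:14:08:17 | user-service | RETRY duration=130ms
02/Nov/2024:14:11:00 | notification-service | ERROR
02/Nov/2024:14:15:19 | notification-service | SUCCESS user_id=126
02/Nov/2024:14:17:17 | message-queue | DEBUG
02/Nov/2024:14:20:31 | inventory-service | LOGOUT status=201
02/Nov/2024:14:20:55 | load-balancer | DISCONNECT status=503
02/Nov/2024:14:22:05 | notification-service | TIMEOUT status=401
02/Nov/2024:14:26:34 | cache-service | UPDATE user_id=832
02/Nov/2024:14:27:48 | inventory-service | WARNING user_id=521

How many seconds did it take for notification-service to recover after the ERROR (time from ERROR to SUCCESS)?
259

To calculate recovery time:

1. Find ERROR event for notification-service: 02/Nov/2024:14:11:00
2. Find next SUCCESS event for notification-service: 02/Nov/2024:14:15:19
3. Recovery time: 02/Nov/2024:14:15:19 - 02/Nov/2024:14:11:00 = 259 seconds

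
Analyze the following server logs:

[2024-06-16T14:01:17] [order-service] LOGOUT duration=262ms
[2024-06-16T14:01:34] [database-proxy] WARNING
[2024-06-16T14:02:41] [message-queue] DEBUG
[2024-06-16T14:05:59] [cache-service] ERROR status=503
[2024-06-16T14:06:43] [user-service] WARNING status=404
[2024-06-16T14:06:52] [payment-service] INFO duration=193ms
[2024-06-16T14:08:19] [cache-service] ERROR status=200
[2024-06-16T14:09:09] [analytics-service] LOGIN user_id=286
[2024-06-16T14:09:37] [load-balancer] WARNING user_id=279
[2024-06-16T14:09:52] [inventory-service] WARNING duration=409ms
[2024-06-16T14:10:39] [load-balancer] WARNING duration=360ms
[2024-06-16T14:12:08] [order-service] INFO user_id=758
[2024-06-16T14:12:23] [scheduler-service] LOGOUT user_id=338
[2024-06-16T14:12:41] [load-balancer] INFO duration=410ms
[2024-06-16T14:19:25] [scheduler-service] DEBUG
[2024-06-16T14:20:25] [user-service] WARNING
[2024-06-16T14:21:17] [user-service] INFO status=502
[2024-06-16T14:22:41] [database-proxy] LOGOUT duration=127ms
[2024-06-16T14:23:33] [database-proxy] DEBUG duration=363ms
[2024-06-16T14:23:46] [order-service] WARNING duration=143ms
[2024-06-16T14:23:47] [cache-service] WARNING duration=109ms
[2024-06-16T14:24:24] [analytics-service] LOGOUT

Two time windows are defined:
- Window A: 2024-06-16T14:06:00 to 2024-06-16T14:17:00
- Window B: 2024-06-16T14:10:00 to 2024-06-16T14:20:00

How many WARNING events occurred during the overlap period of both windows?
1

To find overlap events:

1. Window A: 2024-06-16T14:06:00 to 2024-06-16T14:17:00
2. Window B: 2024-06-16T14:10:00 to 2024-06-16T14:20:00
3. Overlap period: 2024-06-16T14:10:00 to 2024-06-16T14:17:00
4. Count WARNING events in overlap: 1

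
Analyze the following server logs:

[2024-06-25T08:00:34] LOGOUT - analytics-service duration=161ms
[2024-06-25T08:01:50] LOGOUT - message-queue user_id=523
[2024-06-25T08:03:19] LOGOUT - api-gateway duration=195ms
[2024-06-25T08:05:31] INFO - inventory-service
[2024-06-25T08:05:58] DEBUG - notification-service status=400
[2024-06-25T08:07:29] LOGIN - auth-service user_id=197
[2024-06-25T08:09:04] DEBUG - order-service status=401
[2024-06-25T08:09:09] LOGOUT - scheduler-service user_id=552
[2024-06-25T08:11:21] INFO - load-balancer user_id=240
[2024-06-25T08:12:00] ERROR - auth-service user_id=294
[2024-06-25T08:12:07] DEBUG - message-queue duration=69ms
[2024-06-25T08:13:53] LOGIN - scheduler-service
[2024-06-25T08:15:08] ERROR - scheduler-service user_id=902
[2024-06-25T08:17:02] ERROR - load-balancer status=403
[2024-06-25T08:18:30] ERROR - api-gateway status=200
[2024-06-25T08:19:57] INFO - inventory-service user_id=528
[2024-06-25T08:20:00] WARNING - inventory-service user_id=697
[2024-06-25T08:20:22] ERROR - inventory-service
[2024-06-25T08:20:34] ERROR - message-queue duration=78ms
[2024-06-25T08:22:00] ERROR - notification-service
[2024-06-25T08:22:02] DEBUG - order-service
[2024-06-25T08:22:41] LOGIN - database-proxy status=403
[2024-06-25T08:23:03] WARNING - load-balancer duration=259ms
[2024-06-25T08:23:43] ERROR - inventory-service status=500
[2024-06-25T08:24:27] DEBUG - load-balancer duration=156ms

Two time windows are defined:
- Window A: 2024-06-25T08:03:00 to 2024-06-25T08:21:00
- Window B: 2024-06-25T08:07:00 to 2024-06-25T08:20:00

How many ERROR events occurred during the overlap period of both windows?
4

To find overlap events:

1. Window A: 2024-06-25T08:03:00 to 2024-06-25T08:21:00
2. Window B: 2024-06-25T08:07:00 to 2024-06-25T08:20:00
3. Overlap period: 2024-06-25T08:07:00 to 2024-06-25T08:20:00
4. Count ERROR events in overlap: 4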